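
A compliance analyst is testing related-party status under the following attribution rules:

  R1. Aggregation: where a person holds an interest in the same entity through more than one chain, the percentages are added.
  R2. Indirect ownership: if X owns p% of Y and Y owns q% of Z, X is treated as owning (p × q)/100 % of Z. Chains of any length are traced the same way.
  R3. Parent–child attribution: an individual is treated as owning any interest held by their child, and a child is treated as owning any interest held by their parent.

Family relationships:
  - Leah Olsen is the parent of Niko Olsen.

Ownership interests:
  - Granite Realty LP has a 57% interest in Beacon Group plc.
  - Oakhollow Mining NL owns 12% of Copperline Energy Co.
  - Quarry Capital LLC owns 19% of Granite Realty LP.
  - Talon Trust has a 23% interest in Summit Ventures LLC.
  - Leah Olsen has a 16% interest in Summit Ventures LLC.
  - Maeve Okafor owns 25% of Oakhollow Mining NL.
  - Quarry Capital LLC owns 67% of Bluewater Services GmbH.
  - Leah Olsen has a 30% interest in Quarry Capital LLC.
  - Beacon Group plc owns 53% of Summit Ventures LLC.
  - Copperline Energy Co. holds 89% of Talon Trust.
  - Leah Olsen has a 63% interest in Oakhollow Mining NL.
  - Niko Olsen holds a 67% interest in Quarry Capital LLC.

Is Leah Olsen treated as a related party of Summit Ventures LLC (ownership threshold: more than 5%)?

Yes

By parent–child attribution (R3), Leah Olsen is treated as also owning Niko Olsen's interest in Quarry Capital LLC, giving 30% + 67% = 97%.
Chain via Oakhollow Mining NL → Copperline Energy Co. → Talon Trust (R2): 63% × 12% × 89% × 23% = 1.547532% of Summit Ventures LLC.
Chain via Quarry Capital LLC → Granite Realty LP → Beacon Group plc (R2): 97% × 19% × 57% × 53% = 5.567703% of Summit Ventures LLC.
Direct interest in Summit Ventures LLC: 16%.
Aggregating (R1): 1.547532% + 5.567703% + 16% = 23.115235%.
23.115235% exceeds the 5% threshold, so Leah is a related party to Summit Ventures LLC.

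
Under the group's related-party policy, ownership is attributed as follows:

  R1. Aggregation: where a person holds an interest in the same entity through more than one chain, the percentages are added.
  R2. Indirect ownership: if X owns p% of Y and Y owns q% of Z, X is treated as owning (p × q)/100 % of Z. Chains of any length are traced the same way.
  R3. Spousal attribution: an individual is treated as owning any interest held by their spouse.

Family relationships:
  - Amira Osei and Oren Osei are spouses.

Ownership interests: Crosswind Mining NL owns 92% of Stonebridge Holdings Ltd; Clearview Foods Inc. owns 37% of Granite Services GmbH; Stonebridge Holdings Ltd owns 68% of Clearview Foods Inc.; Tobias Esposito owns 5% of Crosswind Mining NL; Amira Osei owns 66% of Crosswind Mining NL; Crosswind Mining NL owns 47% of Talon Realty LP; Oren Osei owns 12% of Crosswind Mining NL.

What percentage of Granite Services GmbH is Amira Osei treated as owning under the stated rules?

By spousal attribution (R3), Amira Osei is treated as also owning Oren Osei's interest in Crosswind Mining NL, giving 66% + 12% = 78%.
Chain via Crosswind Mining NL → Stonebridge Holdings Ltd → Clearview Foods Inc. (R2): 78% × 92% × 68% × 37% = 18.054816% of Granite Services GmbH.

18.054816%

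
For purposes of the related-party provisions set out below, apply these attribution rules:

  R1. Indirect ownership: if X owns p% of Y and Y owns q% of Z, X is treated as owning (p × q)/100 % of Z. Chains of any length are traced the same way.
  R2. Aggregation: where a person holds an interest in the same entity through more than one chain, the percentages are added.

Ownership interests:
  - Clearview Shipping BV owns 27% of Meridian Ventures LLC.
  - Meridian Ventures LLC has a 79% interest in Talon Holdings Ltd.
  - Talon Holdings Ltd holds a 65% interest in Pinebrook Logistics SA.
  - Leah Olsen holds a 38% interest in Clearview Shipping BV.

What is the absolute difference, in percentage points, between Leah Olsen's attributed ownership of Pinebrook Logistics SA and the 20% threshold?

14.73149

Chain via Clearview Shipping BV → Meridian Ventures LLC → Talon Holdings Ltd (R1): 38% × 27% × 79% × 65% = 5.26851% of Pinebrook Logistics SA.
5.26851% falls short of the 20% threshold by 14.73149 percentage points.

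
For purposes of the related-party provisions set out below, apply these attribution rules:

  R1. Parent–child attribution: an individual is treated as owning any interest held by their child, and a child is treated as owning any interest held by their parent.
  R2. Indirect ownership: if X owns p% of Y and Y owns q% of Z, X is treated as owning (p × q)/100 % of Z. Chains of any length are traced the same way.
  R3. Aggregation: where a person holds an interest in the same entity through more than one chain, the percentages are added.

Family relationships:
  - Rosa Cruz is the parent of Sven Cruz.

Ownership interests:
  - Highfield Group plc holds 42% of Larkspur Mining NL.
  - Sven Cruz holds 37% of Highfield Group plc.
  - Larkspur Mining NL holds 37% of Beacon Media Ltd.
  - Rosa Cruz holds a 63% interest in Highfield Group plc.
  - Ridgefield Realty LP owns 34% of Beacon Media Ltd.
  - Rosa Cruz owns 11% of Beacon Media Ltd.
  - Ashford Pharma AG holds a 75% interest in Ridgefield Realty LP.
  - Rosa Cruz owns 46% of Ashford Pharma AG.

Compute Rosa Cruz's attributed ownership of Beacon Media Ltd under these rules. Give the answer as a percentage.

By parent–child attribution (R1), Rosa Cruz is treated as also owning Sven Cruz's interest in Highfield Group plc, giving 63% + 37% = 100%.
Chain via Ashford Pharma AG → Ridgefield Realty LP (R2): 46% × 75% × 34% = 11.73% of Beacon Media Ltd.
Chain via Highfield Group plc → Larkspur Mining NL (R2): 100% × 42% × 37% = 15.54% of Beacon Media Ltd.
Direct interest in Beacon Media Ltd: 11%.
Aggregating (R3): 11.73% + 15.54% + 11% = 38.27%.

38.27%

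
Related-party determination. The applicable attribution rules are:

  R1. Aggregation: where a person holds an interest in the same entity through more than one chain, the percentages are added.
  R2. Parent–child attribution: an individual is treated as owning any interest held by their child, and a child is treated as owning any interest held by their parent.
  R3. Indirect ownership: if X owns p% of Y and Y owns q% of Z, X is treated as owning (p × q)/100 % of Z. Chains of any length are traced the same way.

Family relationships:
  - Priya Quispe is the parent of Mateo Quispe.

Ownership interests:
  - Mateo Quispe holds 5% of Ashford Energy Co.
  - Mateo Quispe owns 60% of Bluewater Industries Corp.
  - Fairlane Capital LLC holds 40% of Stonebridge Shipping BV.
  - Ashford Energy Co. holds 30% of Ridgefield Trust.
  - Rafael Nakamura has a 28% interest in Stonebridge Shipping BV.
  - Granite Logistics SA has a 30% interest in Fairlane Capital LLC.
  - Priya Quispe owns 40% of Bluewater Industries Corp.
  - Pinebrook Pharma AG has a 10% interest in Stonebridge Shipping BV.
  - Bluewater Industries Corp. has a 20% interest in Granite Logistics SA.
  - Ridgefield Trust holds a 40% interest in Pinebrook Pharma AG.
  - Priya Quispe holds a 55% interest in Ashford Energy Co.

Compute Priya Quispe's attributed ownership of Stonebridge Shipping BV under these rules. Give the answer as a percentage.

By parent–child attribution (R2), Priya Quispe is treated as also owning Mateo Quispe's interest in Ashford Energy Co, giving 55% + 5% = 60%.
By parent–child attribution (R2), Priya Quispe is treated as also owning Mateo Quispe's interest in Bluewater Industries Corp, giving 40% + 60% = 100%.
Chain via Ashford Energy Co. → Ridgefield Trust → Pinebrook Pharma AG (R3): 60% × 30% × 40% × 10% = 0.72% of Stonebridge Shipping BV.
Chain via Bluewater Industries Corp. → Granite Logistics SA → Fairlane Capital LLC (R3): 100% × 20% × 30% × 40% = 2.4% of Stonebridge Shipping BV.
Aggregating (R1): 0.72% + 2.4% = 3.12%.

3.12%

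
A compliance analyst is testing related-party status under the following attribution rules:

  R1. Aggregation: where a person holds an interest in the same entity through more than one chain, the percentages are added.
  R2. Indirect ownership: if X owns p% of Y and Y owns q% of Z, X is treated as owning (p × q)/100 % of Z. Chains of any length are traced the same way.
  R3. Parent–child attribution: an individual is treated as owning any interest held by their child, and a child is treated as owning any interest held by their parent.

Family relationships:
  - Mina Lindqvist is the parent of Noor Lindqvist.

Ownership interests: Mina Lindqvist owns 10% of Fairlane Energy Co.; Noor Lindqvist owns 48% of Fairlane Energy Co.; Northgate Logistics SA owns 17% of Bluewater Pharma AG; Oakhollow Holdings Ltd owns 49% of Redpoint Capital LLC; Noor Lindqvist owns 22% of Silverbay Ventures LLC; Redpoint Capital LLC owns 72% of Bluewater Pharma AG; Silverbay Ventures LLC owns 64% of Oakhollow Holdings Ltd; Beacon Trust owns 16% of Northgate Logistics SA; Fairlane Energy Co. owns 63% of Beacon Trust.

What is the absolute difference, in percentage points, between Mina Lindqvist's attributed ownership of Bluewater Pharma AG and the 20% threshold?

14.038688

By parent–child attribution (R3), Mina Lindqvist is treated as also owning Noor Lindqvist's interest in Fairlane Energy Co, giving 10% + 48% = 58%.
By parent–child attribution (R3), Mina Lindqvist is treated as owning Noor Lindqvist's 22% interest in Silverbay Ventures LLC.
Chain via Fairlane Energy Co. → Beacon Trust → Northgate Logistics SA (R2): 58% × 63% × 16% × 17% = 0.993888% of Bluewater Pharma AG.
Chain via Silverbay Ventures LLC → Oakhollow Holdings Ltd → Redpoint Capital LLC (R2): 22% × 64% × 49% × 72% = 4.967424% of Bluewater Pharma AG.
Aggregating (R1): 0.993888% + 4.967424% = 5.961312%.
5.961312% falls short of the 20% threshold by 14.038688 percentage points.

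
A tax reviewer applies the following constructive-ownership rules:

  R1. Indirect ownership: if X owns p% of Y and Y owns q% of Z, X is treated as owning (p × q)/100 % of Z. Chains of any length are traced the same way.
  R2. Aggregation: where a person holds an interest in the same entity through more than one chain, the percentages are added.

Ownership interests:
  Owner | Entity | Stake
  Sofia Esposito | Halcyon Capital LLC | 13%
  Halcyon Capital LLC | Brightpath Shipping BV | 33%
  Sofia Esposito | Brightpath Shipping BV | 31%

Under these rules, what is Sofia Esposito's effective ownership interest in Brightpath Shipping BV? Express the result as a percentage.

Chain via Halcyon Capital LLC (R1): 13% × 33% = 4.29% of Brightpath Shipping BV.
Direct interest in Brightpath Shipping BV: 31%.
Aggregating (R2): 4.29% + 31% = 35.29%.

35.29%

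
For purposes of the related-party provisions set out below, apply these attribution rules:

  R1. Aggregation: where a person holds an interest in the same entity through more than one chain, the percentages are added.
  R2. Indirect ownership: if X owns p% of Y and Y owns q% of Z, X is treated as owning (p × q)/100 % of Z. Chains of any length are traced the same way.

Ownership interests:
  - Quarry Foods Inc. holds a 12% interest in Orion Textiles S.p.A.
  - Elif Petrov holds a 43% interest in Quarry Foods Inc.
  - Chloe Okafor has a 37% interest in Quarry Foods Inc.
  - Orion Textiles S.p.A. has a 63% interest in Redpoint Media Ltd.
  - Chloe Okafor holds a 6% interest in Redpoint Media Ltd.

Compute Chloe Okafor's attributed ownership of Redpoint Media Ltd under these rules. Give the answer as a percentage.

Chain via Quarry Foods Inc. → Orion Textiles S.p.A. (R2): 37% × 12% × 63% = 2.7972% of Redpoint Media Ltd.
Direct interest in Redpoint Media Ltd: 6%.
Aggregating (R1): 2.7972% + 6% = 8.7972%.

8.7972%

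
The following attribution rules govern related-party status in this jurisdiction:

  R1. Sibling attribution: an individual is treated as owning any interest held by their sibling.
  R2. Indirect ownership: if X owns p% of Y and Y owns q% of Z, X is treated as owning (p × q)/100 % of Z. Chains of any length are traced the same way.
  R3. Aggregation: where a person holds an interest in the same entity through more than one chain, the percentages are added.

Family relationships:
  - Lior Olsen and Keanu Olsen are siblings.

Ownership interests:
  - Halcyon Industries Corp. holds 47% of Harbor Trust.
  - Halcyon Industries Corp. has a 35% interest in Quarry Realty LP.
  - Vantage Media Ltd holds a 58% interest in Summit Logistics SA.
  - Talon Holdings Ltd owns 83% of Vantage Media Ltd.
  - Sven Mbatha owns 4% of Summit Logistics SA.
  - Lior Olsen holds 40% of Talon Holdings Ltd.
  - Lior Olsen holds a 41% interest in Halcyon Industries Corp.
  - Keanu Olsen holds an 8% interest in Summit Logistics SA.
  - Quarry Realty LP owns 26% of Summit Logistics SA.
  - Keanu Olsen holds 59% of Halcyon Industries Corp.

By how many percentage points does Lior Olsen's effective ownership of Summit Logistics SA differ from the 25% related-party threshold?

By sibling attribution (R1), Lior Olsen is treated as also owning Keanu Olsen's interest in Halcyon Industries Corp, giving 41% + 59% = 100%.
By sibling attribution (R1), Lior Olsen is treated as owning Keanu Olsen's 8% interest in Summit Logistics SA.
Chain via Halcyon Industries Corp. → Quarry Realty LP (R2): 100% × 35% × 26% = 9.1% of Summit Logistics SA.
Chain via Talon Holdings Ltd → Vantage Media Ltd (R2): 40% × 83% × 58% = 19.256% of Summit Logistics SA.
Direct interest in Summit Logistics SA: 8%.
Aggregating (R3): 9.1% + 19.256% + 8% = 36.356%.
36.356% exceeds the 25% threshold by 11.356 percentage points.

11.356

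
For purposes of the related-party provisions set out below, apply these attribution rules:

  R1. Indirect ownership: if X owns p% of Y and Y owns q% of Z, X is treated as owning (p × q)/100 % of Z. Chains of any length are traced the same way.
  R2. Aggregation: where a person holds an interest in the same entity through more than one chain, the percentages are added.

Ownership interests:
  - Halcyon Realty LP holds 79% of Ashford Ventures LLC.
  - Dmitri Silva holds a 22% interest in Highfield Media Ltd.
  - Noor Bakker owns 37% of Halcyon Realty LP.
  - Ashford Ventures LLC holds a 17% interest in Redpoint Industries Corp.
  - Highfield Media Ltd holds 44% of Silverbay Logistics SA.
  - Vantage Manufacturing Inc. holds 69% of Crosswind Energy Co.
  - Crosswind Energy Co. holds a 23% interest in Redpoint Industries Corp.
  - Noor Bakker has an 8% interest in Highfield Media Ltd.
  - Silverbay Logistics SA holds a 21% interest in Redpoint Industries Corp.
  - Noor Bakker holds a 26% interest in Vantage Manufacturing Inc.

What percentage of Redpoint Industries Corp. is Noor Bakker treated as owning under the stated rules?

9.8345%

Chain via Halcyon Realty LP → Ashford Ventures LLC (R1): 37% × 79% × 17% = 4.9691% of Redpoint Industries Corp.
Chain via Highfield Media Ltd → Silverbay Logistics SA (R1): 8% × 44% × 21% = 0.7392% of Redpoint Industries Corp.
Chain via Vantage Manufacturing Inc. → Crosswind Energy Co. (R1): 26% × 69% × 23% = 4.1262% of Redpoint Industries Corp.
Aggregating (R2): 4.9691% + 0.7392% + 4.1262% = 9.8345%.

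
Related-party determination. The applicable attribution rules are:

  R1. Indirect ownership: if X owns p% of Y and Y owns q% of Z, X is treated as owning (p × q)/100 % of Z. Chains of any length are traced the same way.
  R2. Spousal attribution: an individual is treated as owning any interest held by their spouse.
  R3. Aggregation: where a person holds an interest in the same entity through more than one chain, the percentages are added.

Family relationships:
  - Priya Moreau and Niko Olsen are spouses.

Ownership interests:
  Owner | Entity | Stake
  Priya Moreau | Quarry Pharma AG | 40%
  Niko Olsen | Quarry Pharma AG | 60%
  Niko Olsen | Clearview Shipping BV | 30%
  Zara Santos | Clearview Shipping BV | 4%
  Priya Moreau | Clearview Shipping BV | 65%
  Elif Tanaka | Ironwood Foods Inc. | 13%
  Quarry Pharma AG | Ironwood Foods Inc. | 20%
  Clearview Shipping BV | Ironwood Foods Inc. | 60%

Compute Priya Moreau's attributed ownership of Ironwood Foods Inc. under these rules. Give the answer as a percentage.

By spousal attribution (R2), Priya Moreau is treated as also owning Niko Olsen's interest in Quarry Pharma AG, giving 40% + 60% = 100%.
By spousal attribution (R2), Priya Moreau is treated as also owning Niko Olsen's interest in Clearview Shipping BV, giving 65% + 30% = 95%.
Chain via Quarry Pharma AG (R1): 100% × 20% = 20% of Ironwood Foods Inc.
Chain via Clearview Shipping BV (R1): 95% × 60% = 57% of Ironwood Foods Inc.
Aggregating (R3): 20% + 57% = 77%.

77%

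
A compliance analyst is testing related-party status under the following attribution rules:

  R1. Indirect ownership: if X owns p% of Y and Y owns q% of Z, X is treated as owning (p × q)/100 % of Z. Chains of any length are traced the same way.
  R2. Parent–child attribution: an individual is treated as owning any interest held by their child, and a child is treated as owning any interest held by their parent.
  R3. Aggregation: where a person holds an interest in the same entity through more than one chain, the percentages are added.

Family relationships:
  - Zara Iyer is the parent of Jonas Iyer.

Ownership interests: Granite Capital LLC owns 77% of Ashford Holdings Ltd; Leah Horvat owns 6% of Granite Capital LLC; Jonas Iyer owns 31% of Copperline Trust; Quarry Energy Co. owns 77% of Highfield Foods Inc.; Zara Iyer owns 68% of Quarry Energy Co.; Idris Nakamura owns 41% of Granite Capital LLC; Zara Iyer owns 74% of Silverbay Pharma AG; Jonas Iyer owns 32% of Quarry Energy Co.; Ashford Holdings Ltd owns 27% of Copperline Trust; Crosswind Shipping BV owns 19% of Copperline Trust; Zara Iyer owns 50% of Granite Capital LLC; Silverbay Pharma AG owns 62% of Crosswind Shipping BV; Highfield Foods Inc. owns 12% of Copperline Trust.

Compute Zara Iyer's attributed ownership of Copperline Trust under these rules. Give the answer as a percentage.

By parent–child attribution (R2), Zara Iyer is treated as also owning Jonas Iyer's interest in Quarry Energy Co, giving 68% + 32% = 100%.
By parent–child attribution (R2), Zara Iyer is treated as owning Jonas Iyer's 31% interest in Copperline Trust.
Chain via Quarry Energy Co. → Highfield Foods Inc. (R1): 100% × 77% × 12% = 9.24% of Copperline Trust.
Chain via Silverbay Pharma AG → Crosswind Shipping BV (R1): 74% × 62% × 19% = 8.7172% of Copperline Trust.
Chain via Granite Capital LLC → Ashford Holdings Ltd (R1): 50% × 77% × 27% = 10.395% of Copperline Trust.
Direct interest in Copperline Trust: 31%.
Aggregating (R3): 9.24% + 8.7172% + 10.395% + 31% = 59.3522%.

59.3522%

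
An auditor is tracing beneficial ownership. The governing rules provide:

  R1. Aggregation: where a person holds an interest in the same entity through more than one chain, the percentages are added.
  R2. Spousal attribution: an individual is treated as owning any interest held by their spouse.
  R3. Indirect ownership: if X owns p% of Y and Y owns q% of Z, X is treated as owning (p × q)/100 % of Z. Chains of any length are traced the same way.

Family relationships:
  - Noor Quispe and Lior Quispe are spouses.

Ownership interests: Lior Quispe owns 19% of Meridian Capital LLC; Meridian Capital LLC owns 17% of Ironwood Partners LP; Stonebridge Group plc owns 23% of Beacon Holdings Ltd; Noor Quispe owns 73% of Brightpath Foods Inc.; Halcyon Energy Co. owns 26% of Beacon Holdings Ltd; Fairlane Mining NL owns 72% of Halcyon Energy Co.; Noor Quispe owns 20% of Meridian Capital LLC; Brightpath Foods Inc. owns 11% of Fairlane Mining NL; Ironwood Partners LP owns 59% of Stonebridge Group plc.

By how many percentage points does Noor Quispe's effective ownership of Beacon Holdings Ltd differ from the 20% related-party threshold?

By spousal attribution (R2), Noor Quispe is treated as also owning Lior Quispe's interest in Meridian Capital LLC, giving 20% + 19% = 39%.
Chain via Brightpath Foods Inc. → Fairlane Mining NL → Halcyon Energy Co. (R3): 73% × 11% × 72% × 26% = 1.503216% of Beacon Holdings Ltd.
Chain via Meridian Capital LLC → Ironwood Partners LP → Stonebridge Group plc (R3): 39% × 17% × 59% × 23% = 0.899691% of Beacon Holdings Ltd.
Aggregating (R1): 1.503216% + 0.899691% = 2.402907%.
2.402907% falls short of the 20% threshold by 17.597093 percentage points.

17.597093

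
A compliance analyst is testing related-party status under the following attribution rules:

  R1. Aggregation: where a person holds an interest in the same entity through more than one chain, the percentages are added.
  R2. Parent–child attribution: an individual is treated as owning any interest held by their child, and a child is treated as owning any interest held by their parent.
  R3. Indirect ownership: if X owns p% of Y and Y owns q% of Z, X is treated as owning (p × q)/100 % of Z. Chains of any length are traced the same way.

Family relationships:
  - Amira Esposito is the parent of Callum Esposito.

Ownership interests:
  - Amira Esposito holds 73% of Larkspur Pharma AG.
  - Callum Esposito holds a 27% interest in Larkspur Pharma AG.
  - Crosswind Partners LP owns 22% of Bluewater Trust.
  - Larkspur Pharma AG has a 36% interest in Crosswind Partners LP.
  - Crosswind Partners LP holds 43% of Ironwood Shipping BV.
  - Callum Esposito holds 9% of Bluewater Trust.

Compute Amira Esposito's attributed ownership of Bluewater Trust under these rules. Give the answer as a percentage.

By parent–child attribution (R2), Amira Esposito is treated as also owning Callum Esposito's interest in Larkspur Pharma AG, giving 73% + 27% = 100%.
By parent–child attribution (R2), Amira Esposito is treated as owning Callum Esposito's 9% interest in Bluewater Trust.
Chain via Larkspur Pharma AG → Crosswind Partners LP (R3): 100% × 36% × 22% = 7.92% of Bluewater Trust.
Direct interest in Bluewater Trust: 9%.
Aggregating (R1): 7.92% + 9% = 16.92%.

16.92%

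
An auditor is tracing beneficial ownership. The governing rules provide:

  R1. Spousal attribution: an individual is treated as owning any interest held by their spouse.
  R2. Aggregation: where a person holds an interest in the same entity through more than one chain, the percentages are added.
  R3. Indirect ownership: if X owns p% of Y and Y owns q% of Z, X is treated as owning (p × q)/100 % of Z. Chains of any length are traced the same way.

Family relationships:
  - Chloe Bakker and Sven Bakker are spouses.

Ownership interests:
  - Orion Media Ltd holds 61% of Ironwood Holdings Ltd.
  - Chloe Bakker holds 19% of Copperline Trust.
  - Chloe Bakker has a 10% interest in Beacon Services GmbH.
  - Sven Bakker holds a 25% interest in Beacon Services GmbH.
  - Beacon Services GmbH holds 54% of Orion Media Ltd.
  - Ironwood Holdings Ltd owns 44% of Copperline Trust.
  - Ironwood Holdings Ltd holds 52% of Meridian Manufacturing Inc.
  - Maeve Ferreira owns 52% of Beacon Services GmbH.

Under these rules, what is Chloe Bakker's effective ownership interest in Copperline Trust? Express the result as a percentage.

24.07276%

By spousal attribution (R1), Chloe Bakker is treated as also owning Sven Bakker's interest in Beacon Services GmbH, giving 10% + 25% = 35%.
Chain via Beacon Services GmbH → Orion Media Ltd → Ironwood Holdings Ltd (R3): 35% × 54% × 61% × 44% = 5.07276% of Copperline Trust.
Direct interest in Copperline Trust: 19%.
Aggregating (R2): 5.07276% + 19% = 24.07276%.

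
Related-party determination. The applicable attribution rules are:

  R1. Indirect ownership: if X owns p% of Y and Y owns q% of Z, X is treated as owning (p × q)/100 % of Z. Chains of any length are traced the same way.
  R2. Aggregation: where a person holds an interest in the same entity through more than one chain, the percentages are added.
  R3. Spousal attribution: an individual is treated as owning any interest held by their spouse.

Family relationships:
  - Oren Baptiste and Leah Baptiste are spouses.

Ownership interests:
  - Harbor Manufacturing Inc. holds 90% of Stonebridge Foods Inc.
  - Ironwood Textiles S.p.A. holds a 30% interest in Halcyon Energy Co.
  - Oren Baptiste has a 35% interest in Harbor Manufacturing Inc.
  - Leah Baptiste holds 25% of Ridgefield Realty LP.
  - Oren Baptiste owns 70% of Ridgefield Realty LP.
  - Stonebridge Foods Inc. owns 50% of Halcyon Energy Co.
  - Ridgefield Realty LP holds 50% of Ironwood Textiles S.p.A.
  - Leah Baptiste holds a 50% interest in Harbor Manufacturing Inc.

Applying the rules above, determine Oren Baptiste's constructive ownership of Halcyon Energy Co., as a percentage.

52.5%

By spousal attribution (R3), Oren Baptiste is treated as also owning Leah Baptiste's interest in Harbor Manufacturing Inc, giving 35% + 50% = 85%.
By spousal attribution (R3), Oren Baptiste is treated as also owning Leah Baptiste's interest in Ridgefield Realty LP, giving 70% + 25% = 95%.
Chain via Harbor Manufacturing Inc. → Stonebridge Foods Inc. (R1): 85% × 90% × 50% = 38.25% of Halcyon Energy Co.
Chain via Ridgefield Realty LP → Ironwood Textiles S.p.A. (R1): 95% × 50% × 30% = 14.25% of Halcyon Energy Co.
Aggregating (R2): 38.25% + 14.25% = 52.5%.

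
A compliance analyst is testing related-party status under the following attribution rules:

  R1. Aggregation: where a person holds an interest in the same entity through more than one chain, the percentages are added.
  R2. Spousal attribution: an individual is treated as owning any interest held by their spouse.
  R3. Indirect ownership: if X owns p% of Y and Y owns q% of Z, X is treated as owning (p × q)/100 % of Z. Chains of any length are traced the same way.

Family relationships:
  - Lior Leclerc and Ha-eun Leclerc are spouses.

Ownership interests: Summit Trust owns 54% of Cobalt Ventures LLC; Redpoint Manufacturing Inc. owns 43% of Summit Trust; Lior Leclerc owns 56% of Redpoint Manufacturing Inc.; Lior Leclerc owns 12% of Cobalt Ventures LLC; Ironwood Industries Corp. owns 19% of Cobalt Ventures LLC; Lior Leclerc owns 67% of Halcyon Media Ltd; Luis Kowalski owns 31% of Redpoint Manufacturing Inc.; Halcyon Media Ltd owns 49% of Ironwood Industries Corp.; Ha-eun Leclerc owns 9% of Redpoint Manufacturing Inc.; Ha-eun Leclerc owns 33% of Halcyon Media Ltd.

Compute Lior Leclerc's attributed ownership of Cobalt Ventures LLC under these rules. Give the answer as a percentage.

By spousal attribution (R2), Lior Leclerc is treated as also owning Ha-eun Leclerc's interest in Halcyon Media Ltd, giving 67% + 33% = 100%.
By spousal attribution (R2), Lior Leclerc is treated as also owning Ha-eun Leclerc's interest in Redpoint Manufacturing Inc, giving 56% + 9% = 65%.
Chain via Halcyon Media Ltd → Ironwood Industries Corp. (R3): 100% × 49% × 19% = 9.31% of Cobalt Ventures LLC.
Chain via Redpoint Manufacturing Inc. → Summit Trust (R3): 65% × 43% × 54% = 15.093% of Cobalt Ventures LLC.
Direct interest in Cobalt Ventures LLC: 12%.
Aggregating (R1): 9.31% + 15.093% + 12% = 36.403%.

36.403%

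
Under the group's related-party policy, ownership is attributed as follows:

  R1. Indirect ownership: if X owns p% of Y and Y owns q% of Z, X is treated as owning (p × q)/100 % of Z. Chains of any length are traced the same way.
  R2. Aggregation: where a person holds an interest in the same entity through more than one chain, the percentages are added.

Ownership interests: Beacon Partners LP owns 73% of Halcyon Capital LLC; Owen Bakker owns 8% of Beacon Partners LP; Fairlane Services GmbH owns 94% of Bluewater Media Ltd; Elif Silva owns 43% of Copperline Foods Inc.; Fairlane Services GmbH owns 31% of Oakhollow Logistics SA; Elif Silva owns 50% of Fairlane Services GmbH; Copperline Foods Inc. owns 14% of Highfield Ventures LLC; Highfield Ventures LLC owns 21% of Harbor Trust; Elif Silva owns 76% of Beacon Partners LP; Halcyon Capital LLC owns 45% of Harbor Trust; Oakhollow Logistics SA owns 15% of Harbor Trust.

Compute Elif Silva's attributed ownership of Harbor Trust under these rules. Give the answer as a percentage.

Chain via Beacon Partners LP → Halcyon Capital LLC (R1): 76% × 73% × 45% = 24.966% of Harbor Trust.
Chain via Copperline Foods Inc. → Highfield Ventures LLC (R1): 43% × 14% × 21% = 1.2642% of Harbor Trust.
Chain via Fairlane Services GmbH → Oakhollow Logistics SA (R1): 50% × 31% × 15% = 2.325% of Harbor Trust.
Aggregating (R2): 24.966% + 1.2642% + 2.325% = 28.5552%.

28.5552%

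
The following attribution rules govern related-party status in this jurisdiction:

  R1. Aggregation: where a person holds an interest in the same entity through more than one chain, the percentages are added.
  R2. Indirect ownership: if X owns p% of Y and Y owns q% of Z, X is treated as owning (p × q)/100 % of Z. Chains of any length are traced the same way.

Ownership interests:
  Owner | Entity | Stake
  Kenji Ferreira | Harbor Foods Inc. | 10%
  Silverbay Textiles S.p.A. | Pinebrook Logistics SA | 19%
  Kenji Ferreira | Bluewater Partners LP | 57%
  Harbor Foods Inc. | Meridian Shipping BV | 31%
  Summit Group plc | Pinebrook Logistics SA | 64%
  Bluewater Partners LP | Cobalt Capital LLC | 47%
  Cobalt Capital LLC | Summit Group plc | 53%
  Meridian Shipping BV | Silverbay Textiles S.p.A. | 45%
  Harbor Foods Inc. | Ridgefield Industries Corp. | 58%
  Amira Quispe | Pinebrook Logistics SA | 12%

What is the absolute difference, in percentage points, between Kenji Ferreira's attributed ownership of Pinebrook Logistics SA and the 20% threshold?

10.647782

Chain via Harbor Foods Inc. → Meridian Shipping BV → Silverbay Textiles S.p.A. (R2): 10% × 31% × 45% × 19% = 0.26505% of Pinebrook Logistics SA.
Chain via Bluewater Partners LP → Cobalt Capital LLC → Summit Group plc (R2): 57% × 47% × 53% × 64% = 9.087168% of Pinebrook Logistics SA.
Aggregating (R1): 0.26505% + 9.087168% = 9.352218%.
9.352218% falls short of the 20% threshold by 10.647782 percentage points.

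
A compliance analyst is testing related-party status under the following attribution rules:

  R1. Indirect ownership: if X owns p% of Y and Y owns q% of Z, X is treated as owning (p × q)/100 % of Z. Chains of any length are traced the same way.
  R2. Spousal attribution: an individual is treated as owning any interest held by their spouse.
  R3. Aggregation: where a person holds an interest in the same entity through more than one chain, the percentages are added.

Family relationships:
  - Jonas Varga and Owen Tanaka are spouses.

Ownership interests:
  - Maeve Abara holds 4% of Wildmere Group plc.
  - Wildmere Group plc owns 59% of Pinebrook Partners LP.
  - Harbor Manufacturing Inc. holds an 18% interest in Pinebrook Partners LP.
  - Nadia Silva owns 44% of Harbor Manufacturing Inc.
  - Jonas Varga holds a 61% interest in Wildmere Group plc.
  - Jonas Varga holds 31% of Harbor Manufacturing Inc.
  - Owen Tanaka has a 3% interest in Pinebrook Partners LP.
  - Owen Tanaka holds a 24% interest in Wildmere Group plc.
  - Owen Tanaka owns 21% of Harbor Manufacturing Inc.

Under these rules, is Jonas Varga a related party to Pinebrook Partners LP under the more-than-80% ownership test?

No

By spousal attribution (R2), Jonas Varga is treated as also owning Owen Tanaka's interest in Harbor Manufacturing Inc, giving 31% + 21% = 52%.
By spousal attribution (R2), Jonas Varga is treated as also owning Owen Tanaka's interest in Wildmere Group plc, giving 61% + 24% = 85%.
By spousal attribution (R2), Jonas Varga is treated as owning Owen Tanaka's 3% interest in Pinebrook Partners LP.
Chain via Harbor Manufacturing Inc. (R1): 52% × 18% = 9.36% of Pinebrook Partners LP.
Chain via Wildmere Group plc (R1): 85% × 59% = 50.15% of Pinebrook Partners LP.
Direct interest in Pinebrook Partners LP: 3%.
Aggregating (R3): 9.36% + 50.15% + 3% = 62.51%.
62.51% does not exceed the 80% threshold, so Jonas is not a related party to Pinebrook Partners LP.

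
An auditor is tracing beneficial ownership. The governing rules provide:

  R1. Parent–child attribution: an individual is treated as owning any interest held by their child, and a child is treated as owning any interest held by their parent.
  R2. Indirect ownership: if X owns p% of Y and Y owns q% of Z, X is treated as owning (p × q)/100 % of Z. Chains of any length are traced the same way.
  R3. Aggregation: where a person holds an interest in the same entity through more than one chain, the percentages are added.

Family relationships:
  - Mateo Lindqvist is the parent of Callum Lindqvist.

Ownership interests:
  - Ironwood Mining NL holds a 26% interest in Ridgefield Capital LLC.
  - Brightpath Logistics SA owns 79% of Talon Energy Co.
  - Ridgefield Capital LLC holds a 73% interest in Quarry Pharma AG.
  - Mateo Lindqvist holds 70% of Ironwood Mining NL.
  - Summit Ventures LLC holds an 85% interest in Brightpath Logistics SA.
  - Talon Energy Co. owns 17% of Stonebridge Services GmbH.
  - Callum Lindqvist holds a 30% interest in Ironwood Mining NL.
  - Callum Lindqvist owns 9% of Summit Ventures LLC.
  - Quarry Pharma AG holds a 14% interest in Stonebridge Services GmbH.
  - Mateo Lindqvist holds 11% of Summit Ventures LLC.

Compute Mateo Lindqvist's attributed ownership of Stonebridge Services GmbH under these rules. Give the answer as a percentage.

By parent–child attribution (R1), Mateo Lindqvist is treated as also owning Callum Lindqvist's interest in Summit Ventures LLC, giving 11% + 9% = 20%.
By parent–child attribution (R1), Mateo Lindqvist is treated as also owning Callum Lindqvist's interest in Ironwood Mining NL, giving 70% + 30% = 100%.
Chain via Summit Ventures LLC → Brightpath Logistics SA → Talon Energy Co. (R2): 20% × 85% × 79% × 17% = 2.2831% of Stonebridge Services GmbH.
Chain via Ironwood Mining NL → Ridgefield Capital LLC → Quarry Pharma AG (R2): 100% × 26% × 73% × 14% = 2.6572% of Stonebridge Services GmbH.
Aggregating (R3): 2.2831% + 2.6572% = 4.9403%.

4.9403%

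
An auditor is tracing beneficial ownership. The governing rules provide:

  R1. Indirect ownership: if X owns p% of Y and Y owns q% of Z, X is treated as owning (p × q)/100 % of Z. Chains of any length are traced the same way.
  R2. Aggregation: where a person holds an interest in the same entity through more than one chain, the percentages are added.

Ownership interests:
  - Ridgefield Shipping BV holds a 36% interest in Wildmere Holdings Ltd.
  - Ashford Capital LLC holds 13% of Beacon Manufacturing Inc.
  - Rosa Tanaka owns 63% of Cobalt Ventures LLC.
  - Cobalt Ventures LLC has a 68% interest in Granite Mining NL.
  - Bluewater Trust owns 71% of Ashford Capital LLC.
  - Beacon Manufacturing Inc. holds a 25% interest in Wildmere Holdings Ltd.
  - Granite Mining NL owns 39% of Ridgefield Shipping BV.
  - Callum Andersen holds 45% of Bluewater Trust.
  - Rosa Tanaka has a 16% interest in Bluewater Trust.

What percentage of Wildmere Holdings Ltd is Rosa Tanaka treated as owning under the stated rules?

Chain via Bluewater Trust → Ashford Capital LLC → Beacon Manufacturing Inc. (R1): 16% × 71% × 13% × 25% = 0.3692% of Wildmere Holdings Ltd.
Chain via Cobalt Ventures LLC → Granite Mining NL → Ridgefield Shipping BV (R1): 63% × 68% × 39% × 36% = 6.014736% of Wildmere Holdings Ltd.
Aggregating (R2): 0.3692% + 6.014736% = 6.383936%.

6.383936%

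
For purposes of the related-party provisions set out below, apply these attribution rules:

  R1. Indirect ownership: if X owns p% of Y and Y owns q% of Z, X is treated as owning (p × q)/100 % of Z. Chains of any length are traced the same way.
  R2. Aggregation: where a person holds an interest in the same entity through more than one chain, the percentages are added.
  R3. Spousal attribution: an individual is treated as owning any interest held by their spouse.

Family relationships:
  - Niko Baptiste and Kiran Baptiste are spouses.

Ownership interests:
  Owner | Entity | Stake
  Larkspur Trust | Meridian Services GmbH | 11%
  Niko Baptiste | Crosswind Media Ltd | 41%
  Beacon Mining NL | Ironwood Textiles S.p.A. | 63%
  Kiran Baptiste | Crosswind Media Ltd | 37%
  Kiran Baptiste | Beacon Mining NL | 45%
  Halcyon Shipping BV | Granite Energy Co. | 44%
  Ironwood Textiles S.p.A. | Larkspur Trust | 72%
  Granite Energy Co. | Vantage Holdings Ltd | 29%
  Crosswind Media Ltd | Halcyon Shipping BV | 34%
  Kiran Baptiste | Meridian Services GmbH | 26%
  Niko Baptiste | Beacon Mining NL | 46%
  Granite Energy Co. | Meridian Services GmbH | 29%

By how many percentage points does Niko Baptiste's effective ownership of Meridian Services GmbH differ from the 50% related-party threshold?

16.075512

By spousal attribution (R3), Niko Baptiste is treated as also owning Kiran Baptiste's interest in Beacon Mining NL, giving 46% + 45% = 91%.
By spousal attribution (R3), Niko Baptiste is treated as also owning Kiran Baptiste's interest in Crosswind Media Ltd, giving 41% + 37% = 78%.
By spousal attribution (R3), Niko Baptiste is treated as owning Kiran Baptiste's 26% interest in Meridian Services GmbH.
Chain via Beacon Mining NL → Ironwood Textiles S.p.A. → Larkspur Trust (R1): 91% × 63% × 72% × 11% = 4.540536% of Meridian Services GmbH.
Chain via Crosswind Media Ltd → Halcyon Shipping BV → Granite Energy Co. (R1): 78% × 34% × 44% × 29% = 3.383952% of Meridian Services GmbH.
Direct interest in Meridian Services GmbH: 26%.
Aggregating (R2): 4.540536% + 3.383952% + 26% = 33.924488%.
33.924488% falls short of the 50% threshold by 16.075512 percentage points.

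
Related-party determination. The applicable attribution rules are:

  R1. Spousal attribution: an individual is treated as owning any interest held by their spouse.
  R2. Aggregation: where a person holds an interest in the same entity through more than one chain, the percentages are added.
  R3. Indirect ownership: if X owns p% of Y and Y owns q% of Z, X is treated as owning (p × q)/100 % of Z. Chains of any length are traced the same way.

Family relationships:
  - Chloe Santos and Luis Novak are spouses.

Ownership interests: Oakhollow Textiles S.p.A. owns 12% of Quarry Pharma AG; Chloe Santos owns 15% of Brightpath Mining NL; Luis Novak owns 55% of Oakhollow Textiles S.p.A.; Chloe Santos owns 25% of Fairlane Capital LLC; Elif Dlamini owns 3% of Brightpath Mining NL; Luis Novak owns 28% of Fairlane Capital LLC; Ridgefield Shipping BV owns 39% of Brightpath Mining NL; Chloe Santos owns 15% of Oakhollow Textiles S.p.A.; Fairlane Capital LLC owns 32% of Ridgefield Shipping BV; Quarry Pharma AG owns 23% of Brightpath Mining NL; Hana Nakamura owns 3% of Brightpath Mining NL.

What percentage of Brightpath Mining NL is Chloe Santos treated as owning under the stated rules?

By spousal attribution (R1), Chloe Santos is treated as also owning Luis Novak's interest in Oakhollow Textiles S.p.A, giving 15% + 55% = 70%.
By spousal attribution (R1), Chloe Santos is treated as also owning Luis Novak's interest in Fairlane Capital LLC, giving 25% + 28% = 53%.
Chain via Oakhollow Textiles S.p.A. → Quarry Pharma AG (R3): 70% × 12% × 23% = 1.932% of Brightpath Mining NL.
Chain via Fairlane Capital LLC → Ridgefield Shipping BV (R3): 53% × 32% × 39% = 6.6144% of Brightpath Mining NL.
Direct interest in Brightpath Mining NL: 15%.
Aggregating (R2): 1.932% + 6.6144% + 15% = 23.5464%.

23.5464%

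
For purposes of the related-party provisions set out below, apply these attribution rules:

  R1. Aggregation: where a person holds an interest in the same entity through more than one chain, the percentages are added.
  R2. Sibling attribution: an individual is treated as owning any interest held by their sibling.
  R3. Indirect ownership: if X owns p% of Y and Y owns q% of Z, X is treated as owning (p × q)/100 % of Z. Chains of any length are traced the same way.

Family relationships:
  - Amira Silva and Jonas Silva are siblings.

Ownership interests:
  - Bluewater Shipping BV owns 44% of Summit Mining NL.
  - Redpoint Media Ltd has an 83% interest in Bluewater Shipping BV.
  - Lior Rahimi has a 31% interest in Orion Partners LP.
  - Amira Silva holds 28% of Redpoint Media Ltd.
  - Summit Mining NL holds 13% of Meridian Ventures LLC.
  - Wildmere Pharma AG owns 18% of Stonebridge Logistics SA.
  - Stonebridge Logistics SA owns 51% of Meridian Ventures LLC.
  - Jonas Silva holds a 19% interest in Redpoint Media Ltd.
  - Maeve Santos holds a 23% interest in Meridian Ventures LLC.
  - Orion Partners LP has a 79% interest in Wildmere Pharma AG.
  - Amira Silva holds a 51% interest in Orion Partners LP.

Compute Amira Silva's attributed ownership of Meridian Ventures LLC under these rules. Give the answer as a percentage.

By sibling attribution (R2), Amira Silva is treated as also owning Jonas Silva's interest in Redpoint Media Ltd, giving 28% + 19% = 47%.
Chain via Redpoint Media Ltd → Bluewater Shipping BV → Summit Mining NL (R3): 47% × 83% × 44% × 13% = 2.231372% of Meridian Ventures LLC.
Chain via Orion Partners LP → Wildmere Pharma AG → Stonebridge Logistics SA (R3): 51% × 79% × 18% × 51% = 3.698622% of Meridian Ventures LLC.
Aggregating (R1): 2.231372% + 3.698622% = 5.929994%.

5.929994%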